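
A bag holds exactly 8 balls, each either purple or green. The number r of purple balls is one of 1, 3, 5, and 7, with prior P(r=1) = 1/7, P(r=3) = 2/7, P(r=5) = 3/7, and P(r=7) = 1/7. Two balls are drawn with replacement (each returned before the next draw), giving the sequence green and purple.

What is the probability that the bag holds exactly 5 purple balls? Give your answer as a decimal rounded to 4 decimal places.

0.5056

Compute the likelihood of the observed sequence for each case: P(data | r = 1) = (7/8)(1/8) = 7/64; P(data | r = 3) = (5/8)(3/8) = 15/64; P(data | r = 5) = (3/8)(5/8) = 15/64; P(data | r = 7) = (1/8)(7/8) = 7/64.
Weighting by the prior gives 1/7 · 7/64 = 1/64, 2/7 · 15/64 = 15/224, 3/7 · 15/64 = 45/448, 1/7 · 7/64 = 1/64; with total 89/448.
By Bayes' rule, P(r = 5 | data) = (45/448) / (89/448) = 45/89.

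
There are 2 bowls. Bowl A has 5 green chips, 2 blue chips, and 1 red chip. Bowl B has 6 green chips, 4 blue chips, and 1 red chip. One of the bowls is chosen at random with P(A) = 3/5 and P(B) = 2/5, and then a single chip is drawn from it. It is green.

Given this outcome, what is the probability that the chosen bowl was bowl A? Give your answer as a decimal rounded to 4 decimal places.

Under each hypothesis, the probability of this draw is: P(data | bowl A) = (5/8) = 5/8; P(data | bowl B) = (6/11) = 6/11.
Multiplying each by its prior: 3/5 · 5/8 = 3/8, 2/5 · 6/11 = 12/55; summing to 261/440.
Hence P(bowl A | data) = (3/8) / (261/440) = 55/87.

0.6322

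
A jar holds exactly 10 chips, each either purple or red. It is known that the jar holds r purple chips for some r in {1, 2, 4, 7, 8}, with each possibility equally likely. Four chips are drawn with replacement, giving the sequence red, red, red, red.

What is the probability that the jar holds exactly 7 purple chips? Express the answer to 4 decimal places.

The likelihood of the observed sequence under each hypothesis: P(data | r = 1) = (9/10)(9/10)(9/10)(9/10) = 0.6561; P(data | r = 2) = (8/10)(8/10)(8/10)(8/10) = 0.4096; P(data | r = 4) = (6/10)(6/10)(6/10)(6/10) = 0.1296; P(data | r = 7) = (3/10)(3/10)(3/10)(3/10) = 0.0081; P(data | r = 8) = (2/10)(2/10)(2/10)(2/10) = 0.0016.
Weighting by the prior gives 1/5 · 0.6561 = 0.13122, 1/5 · 0.4096 = 0.08192, 1/5 · 0.1296 = 0.02592, 1/5 · 0.0081 = 0.00162, 1/5 · 0.0016 = 0.00032; with total 0.241.
So P(r = 7 | data) = (0.00162) / (0.241) = 0.006722.

0.0067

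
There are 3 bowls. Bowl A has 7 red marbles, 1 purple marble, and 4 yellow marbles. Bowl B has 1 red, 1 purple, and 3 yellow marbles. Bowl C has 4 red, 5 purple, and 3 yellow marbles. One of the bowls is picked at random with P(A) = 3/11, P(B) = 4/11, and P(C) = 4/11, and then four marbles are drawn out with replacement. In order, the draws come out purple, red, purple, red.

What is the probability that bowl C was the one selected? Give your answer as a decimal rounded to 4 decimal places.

Compute the likelihood of the observed sequence for each case: P(data | bowl A) = (1/12)(7/12)(1/12)(7/12) = 0.002363; P(data | bowl B) = (1/5)(1/5)(1/5)(1/5) = 0.0016; P(data | bowl C) = (5/12)(4/12)(5/12)(4/12) = 0.01929.
Weighting by the prior gives 3/11 · 0.002363 = 0.00064447, 4/11 · 0.0016 = 0.00058182, 4/11 · 0.01929 = 0.0070146; with total 0.0082409.
Therefore the posterior P(bowl C | data) = (0.0070146) / (0.0082409) = 0.85119.

0.8512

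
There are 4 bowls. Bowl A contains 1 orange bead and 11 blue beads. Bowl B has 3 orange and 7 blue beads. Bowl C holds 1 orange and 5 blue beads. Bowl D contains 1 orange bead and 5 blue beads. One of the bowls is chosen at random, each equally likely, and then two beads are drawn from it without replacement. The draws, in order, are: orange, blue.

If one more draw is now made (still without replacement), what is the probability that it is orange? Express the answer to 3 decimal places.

For each hypothesis, P(data | H) works out to: P(data | bowl A) = (1/12)(11/11) = 1/12; P(data | bowl B) = (3/10)(7/9) = 7/30; P(data | bowl C) = (1/6)(5/5) = 1/6; P(data | bowl D) = (1/6)(5/5) = 1/6.
Multiplying each by its prior: 1/4 · 1/12 = 1/48, 1/4 · 7/30 = 7/120, 1/4 · 1/6 = 1/24, 1/4 · 1/6 = 1/24; with total 13/80.
Dividing through by the total gives posterior P(bowl A | data) = 5/39, P(bowl B | data) = 14/39, P(bowl C | data) = 10/39, P(bowl D | data) = 10/39.
So P(orange next | data) = Σ P(orange next | H) P(H | data) = (0)(5/39) + (1/4)(14/39) + (0)(10/39) + (0)(10/39) = 7/78.

0.090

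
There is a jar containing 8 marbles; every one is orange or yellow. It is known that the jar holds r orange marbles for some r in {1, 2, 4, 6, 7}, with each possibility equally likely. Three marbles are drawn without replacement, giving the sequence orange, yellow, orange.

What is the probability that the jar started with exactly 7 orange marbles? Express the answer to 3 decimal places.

For each hypothesis, P(data | H) works out to: P(data | r = 1) = (1/8)(7/7)(0/6) = 0; P(data | r = 2) = (2/8)(6/7)(1/6) = 1/28; P(data | r = 4) = (4/8)(4/7)(3/6) = 1/7; P(data | r = 6) = (6/8)(2/7)(5/6) = 5/28; P(data | r = 7) = (7/8)(1/7)(6/6) = 1/8.
Multiplying each by its prior: 1/5 · 0 = 0, 1/5 · 1/28 = 1/140, 1/5 · 1/7 = 1/35, 1/5 · 5/28 = 1/28, 1/5 · 1/8 = 1/40; summing to 27/280.
By Bayes' rule, P(r = 7 | data) = (1/40) / (27/280) = 7/27.

0.259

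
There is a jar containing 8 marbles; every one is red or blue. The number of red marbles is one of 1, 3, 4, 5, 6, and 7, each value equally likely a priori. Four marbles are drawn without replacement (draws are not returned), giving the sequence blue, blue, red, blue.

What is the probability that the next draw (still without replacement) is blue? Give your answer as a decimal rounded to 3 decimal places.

0.628

The likelihood of the observed sequence under each hypothesis: P(data | r = 1) = (7/8)(6/7)(1/6)(5/5) = 1/8; P(data | r = 3) = (5/8)(4/7)(3/6)(3/5) = 3/28; P(data | r = 4) = (4/8)(3/7)(4/6)(2/5) = 2/35; P(data | r = 5) = (3/8)(2/7)(5/6)(1/5) = 1/56; P(data | r = 6) = (2/8)(1/7)(6/6)(0/5) = 0; P(data | r = 7) = (1/8)(0/7) = 0.
Multiplying each by its prior: 1/6 · 1/8 = 1/48, 1/6 · 3/28 = 1/56, 1/6 · 2/35 = 1/105, 1/6 · 1/56 = 1/336, 1/6 · 0 = 0, 1/6 · 0 = 0; with total 43/840.
The posterior is then P(r = 1 | data) = 35/86, P(r = 3 | data) = 15/43, P(r = 4 | data) = 8/43, P(r = 5 | data) = 5/86, P(r = 6 | data) = 0, P(r = 7 | data) = 0.
Averaging over the posterior, P(blue next | data) = (1)(35/86) + (1/2)(15/43) + (1/4)(8/43) + (0)(5/86) = 27/43.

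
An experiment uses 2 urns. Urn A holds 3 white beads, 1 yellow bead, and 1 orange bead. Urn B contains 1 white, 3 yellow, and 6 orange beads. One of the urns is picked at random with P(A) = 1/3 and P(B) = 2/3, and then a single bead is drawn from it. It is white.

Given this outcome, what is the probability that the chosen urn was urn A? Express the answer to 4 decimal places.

0.7500

Compute the likelihood of this draw for each case: P(data | urn A) = (3/5) = 3/5; P(data | urn B) = (1/10) = 1/10.
Weighting by the prior gives 1/3 · 3/5 = 1/5, 2/3 · 1/10 = 1/15; summing to 4/15.
So P(urn A | data) = (1/5) / (4/15) = 3/4.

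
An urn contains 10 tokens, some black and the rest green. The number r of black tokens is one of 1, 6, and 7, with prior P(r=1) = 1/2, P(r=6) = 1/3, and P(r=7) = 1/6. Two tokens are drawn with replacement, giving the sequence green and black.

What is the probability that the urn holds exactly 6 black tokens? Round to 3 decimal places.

0.500

Under each hypothesis, the probability of the observed sequence is: P(data | r = 1) = (9/10)(1/10) = 9/100; P(data | r = 6) = (4/10)(6/10) = 6/25; P(data | r = 7) = (3/10)(7/10) = 21/100.
Multiplying each by its prior: 1/2 · 9/100 = 9/200, 1/3 · 6/25 = 2/25, 1/6 · 21/100 = 7/200; with total 4/25.
By Bayes' rule, P(r = 6 | data) = (2/25) / (4/25) = 1/2.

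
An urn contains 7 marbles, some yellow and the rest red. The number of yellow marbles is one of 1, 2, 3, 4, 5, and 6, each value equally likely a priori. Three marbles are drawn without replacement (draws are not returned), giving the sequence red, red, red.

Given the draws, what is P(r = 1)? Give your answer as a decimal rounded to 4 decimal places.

0.5714

The likelihood of the observed sequence under each hypothesis: P(data | r = 1) = (6/7)(5/6)(4/5) = 4/7; P(data | r = 2) = (5/7)(4/6)(3/5) = 2/7; P(data | r = 3) = (4/7)(3/6)(2/5) = 4/35; P(data | r = 4) = (3/7)(2/6)(1/5) = 1/35; P(data | r = 5) = (2/7)(1/6)(0/5) = 0; P(data | r = 6) = (1/7)(0/6) = 0.
The prior-weighted likelihoods are 1/6 · 4/7 = 2/21, 1/6 · 2/7 = 1/21, 1/6 · 4/35 = 2/105, 1/6 · 1/35 = 1/210, 1/6 · 0 = 0, 1/6 · 0 = 0; these sum to 1/6.
Hence P(r = 1 | data) = (2/21) / (1/6) = 4/7.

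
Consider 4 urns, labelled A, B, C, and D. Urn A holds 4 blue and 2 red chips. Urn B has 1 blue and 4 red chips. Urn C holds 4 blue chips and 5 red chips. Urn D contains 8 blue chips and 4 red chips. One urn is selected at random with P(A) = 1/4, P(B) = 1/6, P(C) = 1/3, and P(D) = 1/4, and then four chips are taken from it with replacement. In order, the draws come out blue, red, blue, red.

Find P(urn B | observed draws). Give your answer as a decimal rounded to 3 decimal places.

The likelihood of the observed sequence under each hypothesis: P(data | urn A) = (4/6)(2/6)(4/6)(2/6) = 0.049383; P(data | urn B) = (1/5)(4/5)(1/5)(4/5) = 0.0256; P(data | urn C) = (4/9)(5/9)(4/9)(5/9) = 0.060966; P(data | urn D) = (8/12)(4/12)(8/12)(4/12) = 0.049383.
Multiplying each by its prior: 1/4 · 0.049383 = 0.012346, 1/6 · 0.0256 = 0.0042667, 1/3 · 0.060966 = 0.020322, 1/4 · 0.049383 = 0.012346; these sum to 0.04928.
So P(urn B | data) = (0.0042667) / (0.04928) = 0.08658.

0.087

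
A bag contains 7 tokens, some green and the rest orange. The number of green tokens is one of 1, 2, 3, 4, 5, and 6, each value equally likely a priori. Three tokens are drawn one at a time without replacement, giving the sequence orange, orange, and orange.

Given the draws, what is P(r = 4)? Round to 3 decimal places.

Compute the likelihood of the observed sequence for each case: P(data | r = 1) = (6/7)(5/6)(4/5) = 4/7; P(data | r = 2) = (5/7)(4/6)(3/5) = 2/7; P(data | r = 3) = (4/7)(3/6)(2/5) = 4/35; P(data | r = 4) = (3/7)(2/6)(1/5) = 1/35; P(data | r = 5) = (2/7)(1/6)(0/5) = 0; P(data | r = 6) = (1/7)(0/6) = 0.
Weighting by the prior gives 1/6 · 4/7 = 2/21, 1/6 · 2/7 = 1/21, 1/6 · 4/35 = 2/105, 1/6 · 1/35 = 1/210, 1/6 · 0 = 0, 1/6 · 0 = 0; with total 1/6.
By Bayes' rule, P(r = 4 | data) = (1/210) / (1/6) = 1/35.

0.029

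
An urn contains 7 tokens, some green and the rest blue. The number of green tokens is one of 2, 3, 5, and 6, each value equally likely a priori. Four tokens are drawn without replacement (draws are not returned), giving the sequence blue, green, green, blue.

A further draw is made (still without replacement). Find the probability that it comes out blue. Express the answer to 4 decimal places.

Compute the likelihood of the observed sequence for each case: P(data | r = 2) = (5/7)(2/6)(1/5)(4/4) = 1/21; P(data | r = 3) = (4/7)(3/6)(2/5)(3/4) = 3/35; P(data | r = 5) = (2/7)(5/6)(4/5)(1/4) = 1/21; P(data | r = 6) = (1/7)(6/6)(5/5)(0/4) = 0.
Multiplying each by its prior: 1/4 · 1/21 = 1/84, 1/4 · 3/35 = 3/140, 1/4 · 1/21 = 1/84, 1/4 · 0 = 0; these sum to 19/420.
The posterior is then P(r = 2 | data) = 5/19, P(r = 3 | data) = 9/19, P(r = 5 | data) = 5/19, P(r = 6 | data) = 0.
Averaging over the posterior, P(blue next | data) = (1)(5/19) + (2/3)(9/19) + (0)(5/19) = 11/19.

0.5789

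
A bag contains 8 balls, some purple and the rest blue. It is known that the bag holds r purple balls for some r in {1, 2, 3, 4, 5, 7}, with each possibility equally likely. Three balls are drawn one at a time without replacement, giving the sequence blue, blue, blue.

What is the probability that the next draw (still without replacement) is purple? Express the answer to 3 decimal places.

0.360

For each hypothesis, P(data | H) works out to: P(data | r = 1) = (7/8)(6/7)(5/6) = 5/8; P(data | r = 2) = (6/8)(5/7)(4/6) = 5/14; P(data | r = 3) = (5/8)(4/7)(3/6) = 5/28; P(data | r = 4) = (4/8)(3/7)(2/6) = 1/14; P(data | r = 5) = (3/8)(2/7)(1/6) = 1/56; P(data | r = 7) = (1/8)(0/7) = 0.
Weighting by the prior gives 1/6 · 5/8 = 5/48, 1/6 · 5/14 = 5/84, 1/6 · 5/28 = 5/168, 1/6 · 1/14 = 1/84, 1/6 · 1/56 = 1/336, 1/6 · 0 = 0; summing to 5/24.
Normalising, the posterior is P(r = 1 | data) = 1/2, P(r = 2 | data) = 2/7, P(r = 3 | data) = 1/7, P(r = 4 | data) = 2/35, P(r = 5 | data) = 1/70, P(r = 7 | data) = 0.
The predictive probability is P(purple next | data) = (1/5)(1/2) + (2/5)(2/7) + (3/5)(1/7) + (4/5)(2/35) + (1)(1/70) = 9/25.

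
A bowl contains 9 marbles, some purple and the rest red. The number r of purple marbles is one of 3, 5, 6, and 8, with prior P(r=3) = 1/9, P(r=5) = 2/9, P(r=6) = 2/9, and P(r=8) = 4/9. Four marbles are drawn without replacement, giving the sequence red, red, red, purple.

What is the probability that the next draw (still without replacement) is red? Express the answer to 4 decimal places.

0.3929

The likelihood of the observed sequence under each hypothesis: P(data | r = 3) = (6/9)(5/8)(4/7)(3/6) = 5/42; P(data | r = 5) = (4/9)(3/8)(2/7)(5/6) = 5/126; P(data | r = 6) = (3/9)(2/8)(1/7)(6/6) = 1/84; P(data | r = 8) = (1/9)(0/8) = 0.
The prior-weighted likelihoods are 1/9 · 5/42 = 5/378, 2/9 · 5/126 = 5/567, 2/9 · 1/84 = 1/378, 4/9 · 0 = 0; these sum to 2/81.
Dividing through by the total gives posterior P(r = 3 | data) = 15/28, P(r = 5 | data) = 5/14, P(r = 6 | data) = 3/28, P(r = 8 | data) = 0.
So P(red next | data) = Σ P(red next | H) P(H | data) = (3/5)(15/28) + (1/5)(5/14) + (0)(3/28) = 11/28.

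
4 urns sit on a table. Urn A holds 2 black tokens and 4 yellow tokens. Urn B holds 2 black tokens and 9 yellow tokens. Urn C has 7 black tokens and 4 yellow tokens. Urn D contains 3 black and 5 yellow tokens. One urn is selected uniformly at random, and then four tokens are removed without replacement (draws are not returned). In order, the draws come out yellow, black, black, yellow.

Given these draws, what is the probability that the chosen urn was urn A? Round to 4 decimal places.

For each hypothesis, P(data | H) works out to: P(data | urn A) = (4/6)(2/5)(1/4)(3/3) = 0.066667; P(data | urn B) = (9/11)(2/10)(1/9)(8/8) = 0.018182; P(data | urn C) = (4/11)(7/10)(6/9)(3/8) = 0.063636; P(data | urn D) = (5/8)(3/7)(2/6)(4/5) = 0.071429.
Multiplying each by its prior: 1/4 · 0.066667 = 0.016667, 1/4 · 0.018182 = 0.0045455, 1/4 · 0.063636 = 0.015909, 1/4 · 0.071429 = 0.017857; summing to 0.054978.
Hence P(urn A | data) = (0.016667) / (0.054978) = 0.30315.

0.3031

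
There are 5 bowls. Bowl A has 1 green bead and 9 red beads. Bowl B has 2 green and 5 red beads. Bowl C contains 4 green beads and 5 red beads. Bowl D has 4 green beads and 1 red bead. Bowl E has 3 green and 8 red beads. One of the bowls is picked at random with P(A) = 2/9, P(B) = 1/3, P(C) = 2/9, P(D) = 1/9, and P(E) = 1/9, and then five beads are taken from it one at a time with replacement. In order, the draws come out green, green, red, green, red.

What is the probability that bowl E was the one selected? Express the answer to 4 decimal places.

Under each hypothesis, the probability of the observed sequence is: P(data | bowl A) = (1/10)(1/10)(9/10)(1/10)(9/10) = 0.00081; P(data | bowl B) = (2/7)(2/7)(5/7)(2/7)(5/7) = 0.0119; P(data | bowl C) = (4/9)(4/9)(5/9)(4/9)(5/9) = 0.027096; P(data | bowl D) = (4/5)(4/5)(1/5)(4/5)(1/5) = 0.02048; P(data | bowl E) = (3/11)(3/11)(8/11)(3/11)(8/11) = 0.01073.
Multiplying each by its prior: 2/9 · 0.00081 = 0.00018, 1/3 · 0.0119 = 0.0039666, 2/9 · 0.027096 = 0.0060214, 1/9 · 0.02048 = 0.0022756, 1/9 · 0.01073 = 0.0011922; these sum to 0.013636.
Therefore the posterior P(bowl E | data) = (0.0011922) / (0.013636) = 0.08743.

0.0874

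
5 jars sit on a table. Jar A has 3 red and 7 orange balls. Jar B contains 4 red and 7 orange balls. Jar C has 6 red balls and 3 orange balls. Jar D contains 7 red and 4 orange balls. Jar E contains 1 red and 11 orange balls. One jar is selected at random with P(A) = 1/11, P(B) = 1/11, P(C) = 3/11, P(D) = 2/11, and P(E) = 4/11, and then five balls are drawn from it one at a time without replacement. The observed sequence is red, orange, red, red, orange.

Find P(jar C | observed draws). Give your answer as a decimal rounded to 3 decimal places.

Under each hypothesis, the probability of the observed sequence is: P(data | jar A) = (3/10)(7/9)(2/8)(1/7)(6/6) = 0.0083333; P(data | jar B) = (4/11)(7/10)(3/9)(2/8)(6/7) = 0.018182; P(data | jar C) = (6/9)(3/8)(5/7)(4/6)(2/5) = 0.047619; P(data | jar D) = (7/11)(4/10)(6/9)(5/8)(3/7) = 0.045455; P(data | jar E) = (1/12)(11/11)(0/10) = 0.
The prior-weighted likelihoods are 1/11 · 0.0083333 = 0.00075758, 1/11 · 0.018182 = 0.0016529, 3/11 · 0.047619 = 0.012987, 2/11 · 0.045455 = 0.0082645, 4/11 · 0 = 0; with total 0.023662.
So P(jar C | data) = (0.012987) / (0.023662) = 0.54886.

0.549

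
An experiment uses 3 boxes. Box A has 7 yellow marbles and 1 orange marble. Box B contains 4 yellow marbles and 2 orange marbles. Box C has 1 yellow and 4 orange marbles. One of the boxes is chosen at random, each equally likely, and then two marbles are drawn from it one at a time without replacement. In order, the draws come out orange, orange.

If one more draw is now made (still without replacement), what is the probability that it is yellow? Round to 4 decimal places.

The likelihood of the observed sequence under each hypothesis: P(data | box A) = (1/8)(0/7) = 0; P(data | box B) = (2/6)(1/5) = 1/15; P(data | box C) = (4/5)(3/4) = 3/5.
Weighting by the prior gives 1/3 · 0 = 0, 1/3 · 1/15 = 1/45, 1/3 · 3/5 = 1/5; summing to 2/9.
Dividing through by the total gives posterior P(box A | data) = 0, P(box B | data) = 1/10, P(box C | data) = 9/10.
The predictive probability is P(yellow next | data) = (1)(1/10) + (1/3)(9/10) = 2/5.

0.4000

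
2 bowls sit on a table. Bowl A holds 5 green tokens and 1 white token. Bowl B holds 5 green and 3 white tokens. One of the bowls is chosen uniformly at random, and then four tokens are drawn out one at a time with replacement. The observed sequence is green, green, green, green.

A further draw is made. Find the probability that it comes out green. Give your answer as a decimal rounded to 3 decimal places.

For each hypothesis, P(data | H) works out to: P(data | bowl A) = (5/6)(5/6)(5/6)(5/6) = 0.48225; P(data | bowl B) = (5/8)(5/8)(5/8)(5/8) = 0.15259.
Multiplying each by its prior: 1/2 · 0.48225 = 0.24113, 1/2 · 0.15259 = 0.076294; summing to 0.31742.
Normalising, the posterior is P(bowl A | data) = 0.75964, P(bowl B | data) = 0.24036.
The predictive probability is P(green next | data) = (5/6)(0.75964) + (5/8)(0.24036) = 0.78326.

0.783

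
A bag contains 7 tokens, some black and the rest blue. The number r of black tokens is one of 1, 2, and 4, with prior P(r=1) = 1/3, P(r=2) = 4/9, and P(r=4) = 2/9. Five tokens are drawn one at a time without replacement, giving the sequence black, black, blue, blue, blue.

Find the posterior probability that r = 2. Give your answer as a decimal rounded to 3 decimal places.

Under each hypothesis, the probability of the observed sequence is: P(data | r = 1) = (1/7)(0/6) = 0; P(data | r = 2) = (2/7)(1/6)(5/5)(4/4)(3/3) = 1/21; P(data | r = 4) = (4/7)(3/6)(3/5)(2/4)(1/3) = 1/35.
The prior-weighted likelihoods are 1/3 · 0 = 0, 4/9 · 1/21 = 4/189, 2/9 · 1/35 = 2/315; summing to 26/945.
Therefore the posterior P(r = 2 | data) = (4/189) / (26/945) = 10/13.

0.769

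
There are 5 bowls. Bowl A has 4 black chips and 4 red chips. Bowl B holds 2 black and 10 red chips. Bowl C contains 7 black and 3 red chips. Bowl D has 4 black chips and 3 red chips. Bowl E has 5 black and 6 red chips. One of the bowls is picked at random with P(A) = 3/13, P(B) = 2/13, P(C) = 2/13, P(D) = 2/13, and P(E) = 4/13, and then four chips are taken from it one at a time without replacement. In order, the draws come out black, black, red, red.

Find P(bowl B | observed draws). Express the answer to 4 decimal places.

Under each hypothesis, the probability of the observed sequence is: P(data | bowl A) = (4/8)(3/7)(4/6)(3/5) = 0.085714; P(data | bowl B) = (2/12)(1/11)(10/10)(9/9) = 0.015152; P(data | bowl C) = (7/10)(6/9)(3/8)(2/7) = 0.05; P(data | bowl D) = (4/7)(3/6)(3/5)(2/4) = 0.085714; P(data | bowl E) = (5/11)(4/10)(6/9)(5/8) = 0.075758.
The prior-weighted likelihoods are 3/13 · 0.085714 = 0.01978, 2/13 · 0.015152 = 0.002331, 2/13 · 0.05 = 0.0076923, 2/13 · 0.085714 = 0.013187, 4/13 · 0.075758 = 0.02331; these sum to 0.0663.
Hence P(bowl B | data) = (0.002331) / (0.0663) = 0.035158.

0.0352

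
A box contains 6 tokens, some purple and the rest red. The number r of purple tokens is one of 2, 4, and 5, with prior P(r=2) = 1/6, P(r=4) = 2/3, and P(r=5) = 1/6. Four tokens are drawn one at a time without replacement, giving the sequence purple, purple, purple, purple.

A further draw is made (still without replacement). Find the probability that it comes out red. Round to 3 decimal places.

0.722

For each hypothesis, P(data | H) works out to: P(data | r = 2) = (2/6)(1/5)(0/4) = 0; P(data | r = 4) = (4/6)(3/5)(2/4)(1/3) = 1/15; P(data | r = 5) = (5/6)(4/5)(3/4)(2/3) = 1/3.
Multiplying each by its prior: 1/6 · 0 = 0, 2/3 · 1/15 = 2/45, 1/6 · 1/3 = 1/18; these sum to 1/10.
The posterior is then P(r = 2 | data) = 0, P(r = 4 | data) = 4/9, P(r = 5 | data) = 5/9.
So P(red next | data) = Σ P(red next | H) P(H | data) = (1)(4/9) + (1/2)(5/9) = 13/18.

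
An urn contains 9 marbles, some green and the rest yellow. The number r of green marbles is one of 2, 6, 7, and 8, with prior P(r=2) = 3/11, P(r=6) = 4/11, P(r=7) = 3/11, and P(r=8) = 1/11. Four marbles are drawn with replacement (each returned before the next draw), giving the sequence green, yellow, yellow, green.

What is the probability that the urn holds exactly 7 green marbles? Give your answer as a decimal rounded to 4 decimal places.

Compute the likelihood of the observed sequence for each case: P(data | r = 2) = (2/9)(7/9)(7/9)(2/9) = 0.029873; P(data | r = 6) = (6/9)(3/9)(3/9)(6/9) = 0.049383; P(data | r = 7) = (7/9)(2/9)(2/9)(7/9) = 0.029873; P(data | r = 8) = (8/9)(1/9)(1/9)(8/9) = 0.0097546.
Weighting by the prior gives 3/11 · 0.029873 = 0.0081473, 4/11 · 0.049383 = 0.017957, 3/11 · 0.029873 = 0.0081473, 1/11 · 0.0097546 = 0.00088678; these sum to 0.035139.
Hence P(r = 7 | data) = (0.0081473) / (0.035139) = 0.23186.

0.2319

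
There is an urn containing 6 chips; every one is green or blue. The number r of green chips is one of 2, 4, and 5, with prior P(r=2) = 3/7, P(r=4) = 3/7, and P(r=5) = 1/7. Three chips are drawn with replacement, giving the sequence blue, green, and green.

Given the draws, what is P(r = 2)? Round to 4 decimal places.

0.2840

Under each hypothesis, the probability of the observed sequence is: P(data | r = 2) = (4/6)(2/6)(2/6) = 0.074074; P(data | r = 4) = (2/6)(4/6)(4/6) = 0.14815; P(data | r = 5) = (1/6)(5/6)(5/6) = 0.11574.
Weighting by the prior gives 3/7 · 0.074074 = 0.031746, 3/7 · 0.14815 = 0.063492, 1/7 · 0.11574 = 0.016534; summing to 0.11177.
By Bayes' rule, P(r = 2 | data) = (0.031746) / (0.11177) = 0.28402.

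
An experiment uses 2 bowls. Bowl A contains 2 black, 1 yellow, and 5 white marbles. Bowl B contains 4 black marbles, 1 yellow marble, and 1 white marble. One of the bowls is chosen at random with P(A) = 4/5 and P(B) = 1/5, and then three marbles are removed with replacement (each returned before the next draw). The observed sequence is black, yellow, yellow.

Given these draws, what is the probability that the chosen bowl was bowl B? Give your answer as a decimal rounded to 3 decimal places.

0.542

Under each hypothesis, the probability of the observed sequence is: P(data | bowl A) = (2/8)(1/8)(1/8) = 0.0039062; P(data | bowl B) = (4/6)(1/6)(1/6) = 0.018519.
Weighting by the prior gives 4/5 · 0.0039062 = 0.003125, 1/5 · 0.018519 = 0.0037037; these sum to 0.0068287.
Therefore the posterior P(bowl B | data) = (0.0037037) / (0.0068287) = 0.54237.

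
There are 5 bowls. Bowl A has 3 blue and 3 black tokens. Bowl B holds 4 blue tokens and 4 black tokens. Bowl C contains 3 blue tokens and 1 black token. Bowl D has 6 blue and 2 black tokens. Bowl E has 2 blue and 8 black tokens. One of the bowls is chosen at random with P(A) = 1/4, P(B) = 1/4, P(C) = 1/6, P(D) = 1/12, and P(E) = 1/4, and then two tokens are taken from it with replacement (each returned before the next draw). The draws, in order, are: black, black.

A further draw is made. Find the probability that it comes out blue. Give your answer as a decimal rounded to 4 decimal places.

Under each hypothesis, the probability of the observed sequence is: P(data | bowl A) = (3/6)(3/6) = 0.25; P(data | bowl B) = (4/8)(4/8) = 0.25; P(data | bowl C) = (1/4)(1/4) = 0.0625; P(data | bowl D) = (2/8)(2/8) = 0.0625; P(data | bowl E) = (8/10)(8/10) = 0.64.
Multiplying each by its prior: 1/4 · 0.25 = 0.0625, 1/4 · 0.25 = 0.0625, 1/6 · 0.0625 = 0.010417, 1/12 · 0.0625 = 0.0052083, 1/4 · 0.64 = 0.16; summing to 0.30062.
Dividing through by the total gives posterior P(bowl A | data) = 0.2079, P(bowl B | data) = 0.2079, P(bowl C | data) = 0.03465, P(bowl D | data) = 0.017325, P(bowl E | data) = 0.53222.
So P(blue next | data) = Σ P(blue next | H) P(H | data) = (1/2)(0.2079) + (1/2)(0.2079) + (3/4)(0.03465) + (3/4)(0.017325) + (1/5)(0.53222) = 0.35333.

0.3533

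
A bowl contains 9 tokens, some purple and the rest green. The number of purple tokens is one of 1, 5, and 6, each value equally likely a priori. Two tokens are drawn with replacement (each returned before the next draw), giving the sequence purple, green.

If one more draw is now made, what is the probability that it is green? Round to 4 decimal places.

Under each hypothesis, the probability of the observed sequence is: P(data | r = 1) = (1/9)(8/9) = 8/81; P(data | r = 5) = (5/9)(4/9) = 20/81; P(data | r = 6) = (6/9)(3/9) = 2/9.
The prior-weighted likelihoods are 1/3 · 8/81 = 8/243, 1/3 · 20/81 = 20/243, 1/3 · 2/9 = 2/27; with total 46/243.
Dividing through by the total gives posterior P(r = 1 | data) = 4/23, P(r = 5 | data) = 10/23, P(r = 6 | data) = 9/23.
Averaging over the posterior, P(green next | data) = (8/9)(4/23) + (4/9)(10/23) + (1/3)(9/23) = 11/23.

0.4783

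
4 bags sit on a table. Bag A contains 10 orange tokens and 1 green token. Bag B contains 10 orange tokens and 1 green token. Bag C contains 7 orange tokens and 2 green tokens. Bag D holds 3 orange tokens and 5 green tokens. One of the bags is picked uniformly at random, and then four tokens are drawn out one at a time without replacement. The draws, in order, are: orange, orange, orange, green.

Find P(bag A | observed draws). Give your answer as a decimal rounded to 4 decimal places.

0.2685

For each hypothesis, P(data | H) works out to: P(data | bag A) = (10/11)(9/10)(8/9)(1/8) = 0.090909; P(data | bag B) = (10/11)(9/10)(8/9)(1/8) = 0.090909; P(data | bag C) = (7/9)(6/8)(5/7)(2/6) = 0.13889; P(data | bag D) = (3/8)(2/7)(1/6)(5/5) = 0.017857.
Weighting by the prior gives 1/4 · 0.090909 = 0.022727, 1/4 · 0.090909 = 0.022727, 1/4 · 0.13889 = 0.034722, 1/4 · 0.017857 = 0.0044643; with total 0.084641.
So P(bag A | data) = (0.022727) / (0.084641) = 0.26851.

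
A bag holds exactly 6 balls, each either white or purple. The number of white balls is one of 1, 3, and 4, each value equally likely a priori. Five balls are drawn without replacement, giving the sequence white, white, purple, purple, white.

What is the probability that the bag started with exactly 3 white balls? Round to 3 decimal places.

The likelihood of the observed sequence under each hypothesis: P(data | r = 1) = (1/6)(0/5) = 0; P(data | r = 3) = (3/6)(2/5)(3/4)(2/3)(1/2) = 1/20; P(data | r = 4) = (4/6)(3/5)(2/4)(1/3)(2/2) = 1/15.
Multiplying each by its prior: 1/3 · 0 = 0, 1/3 · 1/20 = 1/60, 1/3 · 1/15 = 1/45; these sum to 7/180.
Therefore the posterior P(r = 3 | data) = (1/60) / (7/180) = 3/7.

0.429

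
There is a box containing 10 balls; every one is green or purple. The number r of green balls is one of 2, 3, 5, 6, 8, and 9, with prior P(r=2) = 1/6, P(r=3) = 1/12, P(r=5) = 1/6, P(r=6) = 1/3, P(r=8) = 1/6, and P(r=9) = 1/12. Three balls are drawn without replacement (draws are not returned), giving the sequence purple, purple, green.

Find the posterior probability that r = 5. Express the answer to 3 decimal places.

0.230

Compute the likelihood of the observed sequence for each case: P(data | r = 2) = (8/10)(7/9)(2/8) = 7/45; P(data | r = 3) = (7/10)(6/9)(3/8) = 7/40; P(data | r = 5) = (5/10)(4/9)(5/8) = 5/36; P(data | r = 6) = (4/10)(3/9)(6/8) = 1/10; P(data | r = 8) = (2/10)(1/9)(8/8) = 1/45; P(data | r = 9) = (1/10)(0/9) = 0.
Weighting by the prior gives 1/6 · 7/45 = 7/270, 1/12 · 7/40 = 7/480, 1/6 · 5/36 = 5/216, 1/3 · 1/10 = 1/30, 1/6 · 1/45 = 1/270, 1/12 · 0 = 0; these sum to 29/288.
Therefore the posterior P(r = 5 | data) = (5/216) / (29/288) = 20/87.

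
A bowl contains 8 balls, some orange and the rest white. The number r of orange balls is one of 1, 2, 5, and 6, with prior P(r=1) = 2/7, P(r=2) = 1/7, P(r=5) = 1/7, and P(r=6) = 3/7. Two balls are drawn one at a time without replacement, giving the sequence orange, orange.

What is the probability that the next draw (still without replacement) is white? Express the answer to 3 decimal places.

The likelihood of the observed sequence under each hypothesis: P(data | r = 1) = (1/8)(0/7) = 0; P(data | r = 2) = (2/8)(1/7) = 1/28; P(data | r = 5) = (5/8)(4/7) = 5/14; P(data | r = 6) = (6/8)(5/7) = 15/28.
The prior-weighted likelihoods are 2/7 · 0 = 0, 1/7 · 1/28 = 1/196, 1/7 · 5/14 = 5/98, 3/7 · 15/28 = 45/196; summing to 2/7.
Dividing through by the total gives posterior P(r = 1 | data) = 0, P(r = 2 | data) = 1/56, P(r = 5 | data) = 5/28, P(r = 6 | data) = 45/56.
So P(white next | data) = Σ P(white next | H) P(H | data) = (1)(1/56) + (1/2)(5/28) + (1/3)(45/56) = 3/8.

0.375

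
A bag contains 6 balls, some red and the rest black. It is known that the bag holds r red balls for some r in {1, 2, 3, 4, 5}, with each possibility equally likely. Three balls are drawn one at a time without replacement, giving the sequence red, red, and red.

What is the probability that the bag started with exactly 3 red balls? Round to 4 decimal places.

0.0667

For each hypothesis, P(data | H) works out to: P(data | r = 1) = (1/6)(0/5) = 0; P(data | r = 2) = (2/6)(1/5)(0/4) = 0; P(data | r = 3) = (3/6)(2/5)(1/4) = 1/20; P(data | r = 4) = (4/6)(3/5)(2/4) = 1/5; P(data | r = 5) = (5/6)(4/5)(3/4) = 1/2.
The prior-weighted likelihoods are 1/5 · 0 = 0, 1/5 · 0 = 0, 1/5 · 1/20 = 1/100, 1/5 · 1/5 = 1/25, 1/5 · 1/2 = 1/10; with total 3/20.
By Bayes' rule, P(r = 3 | data) = (1/100) / (3/20) = 1/15.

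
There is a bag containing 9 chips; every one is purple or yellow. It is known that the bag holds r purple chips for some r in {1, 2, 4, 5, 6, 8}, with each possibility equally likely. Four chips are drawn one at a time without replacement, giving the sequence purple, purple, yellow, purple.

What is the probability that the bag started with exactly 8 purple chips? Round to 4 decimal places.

0.3182

Compute the likelihood of the observed sequence for each case: P(data | r = 1) = (1/9)(0/8) = 0; P(data | r = 2) = (2/9)(1/8)(7/7)(0/6) = 0; P(data | r = 4) = (4/9)(3/8)(5/7)(2/6) = 5/126; P(data | r = 5) = (5/9)(4/8)(4/7)(3/6) = 5/63; P(data | r = 6) = (6/9)(5/8)(3/7)(4/6) = 5/42; P(data | r = 8) = (8/9)(7/8)(1/7)(6/6) = 1/9.
Weighting by the prior gives 1/6 · 0 = 0, 1/6 · 0 = 0, 1/6 · 5/126 = 5/756, 1/6 · 5/63 = 5/378, 1/6 · 5/42 = 5/252, 1/6 · 1/9 = 1/54; these sum to 11/189.
So P(r = 8 | data) = (1/54) / (11/189) = 7/22.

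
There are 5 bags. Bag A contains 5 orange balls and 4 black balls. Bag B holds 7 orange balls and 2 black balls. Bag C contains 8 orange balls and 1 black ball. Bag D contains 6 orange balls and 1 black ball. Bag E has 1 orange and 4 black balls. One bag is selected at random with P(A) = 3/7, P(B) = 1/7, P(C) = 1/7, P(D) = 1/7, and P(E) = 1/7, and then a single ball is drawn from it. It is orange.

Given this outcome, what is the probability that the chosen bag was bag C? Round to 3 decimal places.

0.202

The likelihood of this draw under each hypothesis: P(data | bag A) = (5/9) = 5/9; P(data | bag B) = (7/9) = 7/9; P(data | bag C) = (8/9) = 8/9; P(data | bag D) = (6/7) = 6/7; P(data | bag E) = (1/5) = 1/5.
Weighting by the prior gives 3/7 · 5/9 = 5/21, 1/7 · 7/9 = 1/9, 1/7 · 8/9 = 8/63, 1/7 · 6/7 = 6/49, 1/7 · 1/5 = 1/35; with total 461/735.
By Bayes' rule, P(bag C | data) = (8/63) / (461/735) = 280/1383.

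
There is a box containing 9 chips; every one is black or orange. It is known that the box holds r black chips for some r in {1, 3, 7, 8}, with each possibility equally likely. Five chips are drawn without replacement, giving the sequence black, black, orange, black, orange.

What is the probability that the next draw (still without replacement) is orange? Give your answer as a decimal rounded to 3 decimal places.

0.300

Compute the likelihood of the observed sequence for each case: P(data | r = 1) = (1/9)(0/8) = 0; P(data | r = 3) = (3/9)(2/8)(6/7)(1/6)(5/5) = 1/84; P(data | r = 7) = (7/9)(6/8)(2/7)(5/6)(1/5) = 1/36; P(data | r = 8) = (8/9)(7/8)(1/7)(6/6)(0/5) = 0.
Multiplying each by its prior: 1/4 · 0 = 0, 1/4 · 1/84 = 1/336, 1/4 · 1/36 = 1/144, 1/4 · 0 = 0; with total 5/504.
Dividing through by the total gives posterior P(r = 1 | data) = 0, P(r = 3 | data) = 3/10, P(r = 7 | data) = 7/10, P(r = 8 | data) = 0.
Averaging over the posterior, P(orange next | data) = (1)(3/10) + (0)(7/10) = 3/10.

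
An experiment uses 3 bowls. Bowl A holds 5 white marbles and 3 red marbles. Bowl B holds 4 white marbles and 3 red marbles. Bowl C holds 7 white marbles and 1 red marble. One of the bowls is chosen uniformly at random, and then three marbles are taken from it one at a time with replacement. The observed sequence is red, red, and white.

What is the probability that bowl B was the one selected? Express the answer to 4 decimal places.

The likelihood of the observed sequence under each hypothesis: P(data | bowl A) = (3/8)(3/8)(5/8) = 0.087891; P(data | bowl B) = (3/7)(3/7)(4/7) = 0.10496; P(data | bowl C) = (1/8)(1/8)(7/8) = 0.013672.
The prior-weighted likelihoods are 1/3 · 0.087891 = 0.029297, 1/3 · 0.10496 = 0.034985, 1/3 · 0.013672 = 0.0045573; these sum to 0.06884.
Therefore the posterior P(bowl B | data) = (0.034985) / (0.06884) = 0.50822.

0.5082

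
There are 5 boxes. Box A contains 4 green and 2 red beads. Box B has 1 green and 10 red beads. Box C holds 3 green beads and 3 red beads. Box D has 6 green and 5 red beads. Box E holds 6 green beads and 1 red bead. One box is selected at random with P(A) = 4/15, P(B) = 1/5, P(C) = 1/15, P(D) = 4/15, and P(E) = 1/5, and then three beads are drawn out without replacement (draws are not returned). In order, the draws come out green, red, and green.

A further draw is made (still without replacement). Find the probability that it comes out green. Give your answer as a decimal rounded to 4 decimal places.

Compute the likelihood of the observed sequence for each case: P(data | box A) = (4/6)(2/5)(3/4) = 0.2; P(data | box B) = (1/11)(10/10)(0/9) = 0; P(data | box C) = (3/6)(3/5)(2/4) = 0.15; P(data | box D) = (6/11)(5/10)(5/9) = 0.15152; P(data | box E) = (6/7)(1/6)(5/5) = 0.14286.
Weighting by the prior gives 4/15 · 0.2 = 0.053333, 1/5 · 0 = 0, 1/15 · 0.15 = 0.01, 4/15 · 0.15152 = 0.040404, 1/5 · 0.14286 = 0.028571; summing to 0.13231.
The posterior is then P(box A | data) = 0.4031, P(box B | data) = 0, P(box C | data) = 0.075581, P(box D | data) = 0.30538, P(box E | data) = 0.21595.
Averaging over the posterior, P(green next | data) = (2/3)(0.4031) + (1/3)(0.075581) + (1/2)(0.30538) + (1)(0.21595) = 0.66256.

0.6626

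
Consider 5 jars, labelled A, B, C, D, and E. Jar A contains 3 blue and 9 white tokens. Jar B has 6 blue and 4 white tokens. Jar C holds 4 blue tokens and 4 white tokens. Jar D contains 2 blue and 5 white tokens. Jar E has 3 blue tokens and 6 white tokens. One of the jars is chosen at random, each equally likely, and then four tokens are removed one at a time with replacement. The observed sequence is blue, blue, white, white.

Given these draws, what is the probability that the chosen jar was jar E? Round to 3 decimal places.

The likelihood of the observed sequence under each hypothesis: P(data | jar A) = (3/12)(3/12)(9/12)(9/12) = 0.035156; P(data | jar B) = (6/10)(6/10)(4/10)(4/10) = 0.0576; P(data | jar C) = (4/8)(4/8)(4/8)(4/8) = 0.0625; P(data | jar D) = (2/7)(2/7)(5/7)(5/7) = 0.041649; P(data | jar E) = (3/9)(3/9)(6/9)(6/9) = 0.049383.
The prior-weighted likelihoods are 1/5 · 0.035156 = 0.0070313, 1/5 · 0.0576 = 0.01152, 1/5 · 0.0625 = 0.0125, 1/5 · 0.041649 = 0.0083299, 1/5 · 0.049383 = 0.0098765; these sum to 0.049258.
By Bayes' rule, P(jar E | data) = (0.0098765) / (0.049258) = 0.20051.

0.201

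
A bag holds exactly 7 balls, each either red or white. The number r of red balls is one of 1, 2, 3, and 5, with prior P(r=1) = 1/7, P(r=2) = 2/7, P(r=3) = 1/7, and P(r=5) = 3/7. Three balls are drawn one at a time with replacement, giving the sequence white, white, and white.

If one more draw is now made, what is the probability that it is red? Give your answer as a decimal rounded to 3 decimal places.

Under each hypothesis, the probability of the observed sequence is: P(data | r = 1) = (6/7)(6/7)(6/7) = 0.62974; P(data | r = 2) = (5/7)(5/7)(5/7) = 0.36443; P(data | r = 3) = (4/7)(4/7)(4/7) = 0.18659; P(data | r = 5) = (2/7)(2/7)(2/7) = 0.023324.
Multiplying each by its prior: 1/7 · 0.62974 = 0.089963, 2/7 · 0.36443 = 0.10412, 1/7 · 0.18659 = 0.026656, 3/7 · 0.023324 = 0.0099958; with total 0.23074.
Dividing through by the total gives posterior P(r = 1 | data) = 0.38989, P(r = 2 | data) = 0.45126, P(r = 3 | data) = 0.11552, P(r = 5 | data) = 0.043321.
Averaging over the posterior, P(red next | data) = (1/7)(0.38989) + (2/7)(0.45126) + (3/7)(0.11552) + (5/7)(0.043321) = 0.26509.

0.265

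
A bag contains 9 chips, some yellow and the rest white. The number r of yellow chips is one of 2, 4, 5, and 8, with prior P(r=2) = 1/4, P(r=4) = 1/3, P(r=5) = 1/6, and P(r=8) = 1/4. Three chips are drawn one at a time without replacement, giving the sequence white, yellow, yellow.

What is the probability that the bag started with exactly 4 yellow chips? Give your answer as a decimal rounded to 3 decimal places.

0.393

The likelihood of the observed sequence under each hypothesis: P(data | r = 2) = (7/9)(2/8)(1/7) = 0.027778; P(data | r = 4) = (5/9)(4/8)(3/7) = 0.11905; P(data | r = 5) = (4/9)(5/8)(4/7) = 0.15873; P(data | r = 8) = (1/9)(8/8)(7/7) = 0.11111.
Multiplying each by its prior: 1/4 · 0.027778 = 0.0069444, 1/3 · 0.11905 = 0.039683, 1/6 · 0.15873 = 0.026455, 1/4 · 0.11111 = 0.027778; summing to 0.10086.
So P(r = 4 | data) = (0.039683) / (0.10086) = 0.39344.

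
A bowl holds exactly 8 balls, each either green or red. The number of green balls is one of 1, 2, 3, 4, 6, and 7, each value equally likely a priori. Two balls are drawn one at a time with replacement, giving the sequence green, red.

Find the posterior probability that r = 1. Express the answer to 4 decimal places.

0.1014

The likelihood of the observed sequence under each hypothesis: P(data | r = 1) = (1/8)(7/8) = 7/64; P(data | r = 2) = (2/8)(6/8) = 3/16; P(data | r = 3) = (3/8)(5/8) = 15/64; P(data | r = 4) = (4/8)(4/8) = 1/4; P(data | r = 6) = (6/8)(2/8) = 3/16; P(data | r = 7) = (7/8)(1/8) = 7/64.
Weighting by the prior gives 1/6 · 7/64 = 7/384, 1/6 · 3/16 = 1/32, 1/6 · 15/64 = 5/128, 1/6 · 1/4 = 1/24, 1/6 · 3/16 = 1/32, 1/6 · 7/64 = 7/384; these sum to 23/128.
So P(r = 1 | data) = (7/384) / (23/128) = 7/69.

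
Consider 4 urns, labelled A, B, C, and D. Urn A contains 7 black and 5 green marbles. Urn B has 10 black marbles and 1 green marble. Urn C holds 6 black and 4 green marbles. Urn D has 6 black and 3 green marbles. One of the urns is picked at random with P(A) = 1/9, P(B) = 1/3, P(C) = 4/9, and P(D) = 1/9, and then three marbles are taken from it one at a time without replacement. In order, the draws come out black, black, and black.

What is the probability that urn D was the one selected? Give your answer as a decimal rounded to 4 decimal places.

0.0734

Compute the likelihood of the observed sequence for each case: P(data | urn A) = (7/12)(6/11)(5/10) = 0.15909; P(data | urn B) = (10/11)(9/10)(8/9) = 0.72727; P(data | urn C) = (6/10)(5/9)(4/8) = 0.16667; P(data | urn D) = (6/9)(5/8)(4/7) = 0.2381.
Weighting by the prior gives 1/9 · 0.15909 = 0.017677, 1/3 · 0.72727 = 0.24242, 4/9 · 0.16667 = 0.074074, 1/9 · 0.2381 = 0.026455; these sum to 0.36063.
By Bayes' rule, P(urn D | data) = (0.026455) / (0.36063) = 0.073358.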